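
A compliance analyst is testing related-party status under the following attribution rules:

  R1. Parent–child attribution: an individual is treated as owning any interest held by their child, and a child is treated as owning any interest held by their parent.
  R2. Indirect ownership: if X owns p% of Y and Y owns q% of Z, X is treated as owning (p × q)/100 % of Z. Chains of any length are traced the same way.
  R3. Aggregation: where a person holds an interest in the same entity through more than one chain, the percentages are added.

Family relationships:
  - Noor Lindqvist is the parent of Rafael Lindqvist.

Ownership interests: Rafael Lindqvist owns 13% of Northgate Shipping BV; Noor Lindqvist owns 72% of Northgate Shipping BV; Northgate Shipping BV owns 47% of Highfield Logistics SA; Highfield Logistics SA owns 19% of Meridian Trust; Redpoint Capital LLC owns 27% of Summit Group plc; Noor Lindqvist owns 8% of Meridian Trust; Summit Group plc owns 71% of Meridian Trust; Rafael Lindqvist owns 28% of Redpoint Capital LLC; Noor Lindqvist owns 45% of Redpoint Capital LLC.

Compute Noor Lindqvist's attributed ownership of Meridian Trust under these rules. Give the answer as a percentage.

By parent–child attribution (R1), Noor Lindqvist is treated as also owning Rafael Lindqvist's interest in Redpoint Capital LLC, giving 45% + 28% = 73%.
By parent–child attribution (R1), Noor Lindqvist is treated as also owning Rafael Lindqvist's interest in Northgate Shipping BV, giving 72% + 13% = 85%.
Chain via Redpoint Capital LLC → Summit Group plc (R2): 73% × 27% × 71% = 13.9941% of Meridian Trust.
Chain via Northgate Shipping BV → Highfield Logistics SA (R2): 85% × 47% × 19% = 7.5905% of Meridian Trust.
Direct interest in Meridian Trust: 8%.
Aggregating (R3): 13.9941% + 7.5905% + 8% = 29.5846%.

29.5846%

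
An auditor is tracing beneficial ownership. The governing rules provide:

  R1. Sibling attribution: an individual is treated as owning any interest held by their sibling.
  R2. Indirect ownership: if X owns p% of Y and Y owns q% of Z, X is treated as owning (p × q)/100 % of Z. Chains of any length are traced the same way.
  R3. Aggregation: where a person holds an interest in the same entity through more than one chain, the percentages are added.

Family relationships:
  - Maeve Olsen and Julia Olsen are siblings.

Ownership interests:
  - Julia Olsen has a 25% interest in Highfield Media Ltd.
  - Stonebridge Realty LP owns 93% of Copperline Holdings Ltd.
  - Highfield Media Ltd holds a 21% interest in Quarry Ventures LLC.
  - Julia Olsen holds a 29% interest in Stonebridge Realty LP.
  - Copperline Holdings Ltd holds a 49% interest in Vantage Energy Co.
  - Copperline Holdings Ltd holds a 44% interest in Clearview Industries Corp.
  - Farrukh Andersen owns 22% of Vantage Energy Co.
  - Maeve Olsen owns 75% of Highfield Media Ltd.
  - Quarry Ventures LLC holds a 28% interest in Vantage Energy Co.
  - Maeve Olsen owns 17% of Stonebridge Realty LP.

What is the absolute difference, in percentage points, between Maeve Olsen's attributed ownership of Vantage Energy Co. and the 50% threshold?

By sibling attribution (R1), Maeve Olsen is treated as also owning Julia Olsen's interest in Stonebridge Realty LP, giving 17% + 29% = 46%.
By sibling attribution (R1), Maeve Olsen is treated as also owning Julia Olsen's interest in Highfield Media Ltd, giving 75% + 25% = 100%.
Chain via Stonebridge Realty LP → Copperline Holdings Ltd (R2): 46% × 93% × 49% = 20.9622% of Vantage Energy Co.
Chain via Highfield Media Ltd → Quarry Ventures LLC (R2): 100% × 21% × 28% = 5.88% of Vantage Energy Co.
Aggregating (R3): 20.9622% + 5.88% = 26.8422%.
26.8422% falls short of the 50% threshold by 23.1578 percentage points.

23.1578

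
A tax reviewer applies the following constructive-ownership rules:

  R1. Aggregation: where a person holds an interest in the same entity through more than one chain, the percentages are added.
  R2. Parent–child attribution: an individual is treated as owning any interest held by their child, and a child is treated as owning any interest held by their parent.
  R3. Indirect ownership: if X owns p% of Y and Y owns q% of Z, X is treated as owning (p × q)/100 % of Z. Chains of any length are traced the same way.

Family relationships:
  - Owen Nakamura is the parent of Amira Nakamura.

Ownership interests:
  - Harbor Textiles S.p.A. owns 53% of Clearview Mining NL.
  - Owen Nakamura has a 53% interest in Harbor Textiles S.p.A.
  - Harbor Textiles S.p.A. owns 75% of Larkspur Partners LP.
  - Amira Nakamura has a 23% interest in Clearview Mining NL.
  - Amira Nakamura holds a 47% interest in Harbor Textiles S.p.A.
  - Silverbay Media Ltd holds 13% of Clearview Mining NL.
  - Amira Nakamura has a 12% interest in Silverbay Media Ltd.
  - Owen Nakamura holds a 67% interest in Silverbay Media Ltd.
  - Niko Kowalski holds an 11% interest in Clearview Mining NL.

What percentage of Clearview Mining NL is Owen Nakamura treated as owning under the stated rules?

86.27%

By parent–child attribution (R2), Owen Nakamura is treated as also owning Amira Nakamura's interest in Silverbay Media Ltd, giving 67% + 12% = 79%.
By parent–child attribution (R2), Owen Nakamura is treated as also owning Amira Nakamura's interest in Harbor Textiles S.p.A, giving 53% + 47% = 100%.
By parent–child attribution (R2), Owen Nakamura is treated as owning Amira Nakamura's 23% interest in Clearview Mining NL.
Chain via Silverbay Media Ltd (R3): 79% × 13% = 10.27% of Clearview Mining NL.
Chain via Harbor Textiles S.p.A. (R3): 100% × 53% = 53% of Clearview Mining NL.
Direct interest in Clearview Mining NL: 23%.
Aggregating (R1): 10.27% + 53% + 23% = 86.27%.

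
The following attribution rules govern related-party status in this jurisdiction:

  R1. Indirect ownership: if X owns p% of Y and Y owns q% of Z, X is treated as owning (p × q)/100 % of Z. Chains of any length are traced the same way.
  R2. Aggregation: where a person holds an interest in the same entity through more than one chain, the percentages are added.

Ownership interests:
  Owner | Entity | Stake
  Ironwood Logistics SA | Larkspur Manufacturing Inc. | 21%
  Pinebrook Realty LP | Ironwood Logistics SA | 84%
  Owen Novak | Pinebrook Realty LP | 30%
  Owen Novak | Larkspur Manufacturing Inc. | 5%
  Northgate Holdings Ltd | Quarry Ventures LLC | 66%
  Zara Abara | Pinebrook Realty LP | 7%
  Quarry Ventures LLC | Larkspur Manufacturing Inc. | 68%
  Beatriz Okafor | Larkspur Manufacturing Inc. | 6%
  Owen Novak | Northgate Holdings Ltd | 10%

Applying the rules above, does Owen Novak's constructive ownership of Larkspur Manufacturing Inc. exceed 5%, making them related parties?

Yes

Chain via Northgate Holdings Ltd → Quarry Ventures LLC (R1): 10% × 66% × 68% = 4.488% of Larkspur Manufacturing Inc.
Chain via Pinebrook Realty LP → Ironwood Logistics SA (R1): 30% × 84% × 21% = 5.292% of Larkspur Manufacturing Inc.
Direct interest in Larkspur Manufacturing Inc: 5%.
Aggregating (R2): 4.488% + 5.292% + 5% = 14.78%.
14.78% exceeds the 5% threshold, so Owen is a related party to Larkspur Manufacturing Inc.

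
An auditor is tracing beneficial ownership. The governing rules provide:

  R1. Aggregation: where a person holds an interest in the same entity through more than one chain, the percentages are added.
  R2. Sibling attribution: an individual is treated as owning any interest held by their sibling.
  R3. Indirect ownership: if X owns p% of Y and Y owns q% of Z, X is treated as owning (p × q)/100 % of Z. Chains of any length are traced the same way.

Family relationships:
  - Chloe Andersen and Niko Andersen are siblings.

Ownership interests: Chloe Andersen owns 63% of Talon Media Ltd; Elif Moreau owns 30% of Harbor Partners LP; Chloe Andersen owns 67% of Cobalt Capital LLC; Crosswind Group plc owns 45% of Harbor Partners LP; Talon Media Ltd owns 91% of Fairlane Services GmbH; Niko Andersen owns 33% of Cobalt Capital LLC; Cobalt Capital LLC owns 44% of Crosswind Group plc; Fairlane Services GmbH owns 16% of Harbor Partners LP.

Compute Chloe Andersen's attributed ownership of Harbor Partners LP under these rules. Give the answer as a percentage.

By sibling attribution (R2), Chloe Andersen is treated as also owning Niko Andersen's interest in Cobalt Capital LLC, giving 67% + 33% = 100%.
Chain via Cobalt Capital LLC → Crosswind Group plc (R3): 100% × 44% × 45% = 19.8% of Harbor Partners LP.
Chain via Talon Media Ltd → Fairlane Services GmbH (R3): 63% × 91% × 16% = 9.1728% of Harbor Partners LP.
Aggregating (R1): 19.8% + 9.1728% = 28.9728%.

28.9728%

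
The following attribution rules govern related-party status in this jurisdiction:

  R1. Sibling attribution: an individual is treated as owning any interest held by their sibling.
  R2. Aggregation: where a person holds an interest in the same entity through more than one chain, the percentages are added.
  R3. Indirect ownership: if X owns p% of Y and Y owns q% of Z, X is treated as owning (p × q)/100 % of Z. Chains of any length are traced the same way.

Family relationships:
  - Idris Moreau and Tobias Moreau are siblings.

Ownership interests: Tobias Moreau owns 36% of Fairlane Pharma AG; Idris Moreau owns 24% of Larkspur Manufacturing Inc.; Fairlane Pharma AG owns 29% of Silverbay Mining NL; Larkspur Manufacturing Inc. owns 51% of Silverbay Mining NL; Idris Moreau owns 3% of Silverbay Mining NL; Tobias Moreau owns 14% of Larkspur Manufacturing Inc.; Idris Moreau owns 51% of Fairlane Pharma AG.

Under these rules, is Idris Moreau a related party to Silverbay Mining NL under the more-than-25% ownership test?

Yes

By sibling attribution (R1), Idris Moreau is treated as also owning Tobias Moreau's interest in Larkspur Manufacturing Inc, giving 24% + 14% = 38%.
By sibling attribution (R1), Idris Moreau is treated as also owning Tobias Moreau's interest in Fairlane Pharma AG, giving 51% + 36% = 87%.
Chain via Larkspur Manufacturing Inc. (R3): 38% × 51% = 19.38% of Silverbay Mining NL.
Chain via Fairlane Pharma AG (R3): 87% × 29% = 25.23% of Silverbay Mining NL.
Direct interest in Silverbay Mining NL: 3%.
Aggregating (R2): 19.38% + 25.23% + 3% = 47.61%.
47.61% exceeds the 25% threshold, so Idris is a related party to Silverbay Mining NL.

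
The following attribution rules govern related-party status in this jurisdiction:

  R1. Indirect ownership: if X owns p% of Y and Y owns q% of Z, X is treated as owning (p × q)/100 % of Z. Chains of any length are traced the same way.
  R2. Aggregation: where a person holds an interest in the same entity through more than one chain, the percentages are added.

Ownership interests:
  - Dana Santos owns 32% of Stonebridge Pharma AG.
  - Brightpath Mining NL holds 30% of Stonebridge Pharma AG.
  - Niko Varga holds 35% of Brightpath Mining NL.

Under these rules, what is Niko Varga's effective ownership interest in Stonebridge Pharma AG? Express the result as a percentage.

10.5%

Chain via Brightpath Mining NL (R1): 35% × 30% = 10.5% of Stonebridge Pharma AG.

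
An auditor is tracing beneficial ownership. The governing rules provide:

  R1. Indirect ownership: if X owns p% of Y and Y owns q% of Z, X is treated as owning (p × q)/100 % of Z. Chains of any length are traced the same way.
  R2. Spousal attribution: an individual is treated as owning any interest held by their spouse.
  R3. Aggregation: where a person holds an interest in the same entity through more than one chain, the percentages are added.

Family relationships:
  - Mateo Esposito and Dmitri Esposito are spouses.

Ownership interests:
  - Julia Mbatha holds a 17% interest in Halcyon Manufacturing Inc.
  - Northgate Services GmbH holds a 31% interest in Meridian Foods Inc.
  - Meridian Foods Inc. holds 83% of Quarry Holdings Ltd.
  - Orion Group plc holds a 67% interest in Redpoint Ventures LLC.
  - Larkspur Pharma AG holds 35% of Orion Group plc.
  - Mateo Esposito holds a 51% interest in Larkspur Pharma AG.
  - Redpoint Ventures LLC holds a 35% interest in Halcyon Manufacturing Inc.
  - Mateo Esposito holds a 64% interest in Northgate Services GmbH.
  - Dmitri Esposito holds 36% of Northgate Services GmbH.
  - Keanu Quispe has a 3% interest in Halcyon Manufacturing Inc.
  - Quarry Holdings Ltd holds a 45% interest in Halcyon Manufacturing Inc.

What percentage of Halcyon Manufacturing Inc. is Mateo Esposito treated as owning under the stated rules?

15.764325%

By spousal attribution (R2), Mateo Esposito is treated as also owning Dmitri Esposito's interest in Northgate Services GmbH, giving 64% + 36% = 100%.
Chain via Larkspur Pharma AG → Orion Group plc → Redpoint Ventures LLC (R1): 51% × 35% × 67% × 35% = 4.185825% of Halcyon Manufacturing Inc.
Chain via Northgate Services GmbH → Meridian Foods Inc. → Quarry Holdings Ltd (R1): 100% × 31% × 83% × 45% = 11.5785% of Halcyon Manufacturing Inc.
Aggregating (R3): 4.185825% + 11.5785% = 15.764325%.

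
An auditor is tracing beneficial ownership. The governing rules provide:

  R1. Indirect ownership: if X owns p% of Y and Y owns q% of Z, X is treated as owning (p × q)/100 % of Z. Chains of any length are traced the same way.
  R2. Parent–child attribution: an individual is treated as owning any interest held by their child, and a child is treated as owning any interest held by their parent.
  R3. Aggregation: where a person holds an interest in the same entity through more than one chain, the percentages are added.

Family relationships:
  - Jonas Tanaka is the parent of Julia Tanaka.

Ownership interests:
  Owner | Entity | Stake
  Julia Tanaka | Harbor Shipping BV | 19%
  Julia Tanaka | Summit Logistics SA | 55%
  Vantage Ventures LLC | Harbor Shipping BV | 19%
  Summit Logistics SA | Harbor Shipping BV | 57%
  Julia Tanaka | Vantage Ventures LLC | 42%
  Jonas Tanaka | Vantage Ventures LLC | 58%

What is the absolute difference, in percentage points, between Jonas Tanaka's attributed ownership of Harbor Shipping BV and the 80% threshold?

10.65

By parent–child attribution (R2), Jonas Tanaka is treated as also owning Julia Tanaka's interest in Vantage Ventures LLC, giving 58% + 42% = 100%.
By parent–child attribution (R2), Jonas Tanaka is treated as owning Julia Tanaka's 55% interest in Summit Logistics SA.
By parent–child attribution (R2), Jonas Tanaka is treated as owning Julia Tanaka's 19% interest in Harbor Shipping BV.
Chain via Vantage Ventures LLC (R1): 100% × 19% = 19% of Harbor Shipping BV.
Chain via Summit Logistics SA (R1): 55% × 57% = 31.35% of Harbor Shipping BV.
Direct interest in Harbor Shipping BV: 19%.
Aggregating (R3): 19% + 31.35% + 19% = 69.35%.
69.35% falls short of the 80% threshold by 10.65 percentage points.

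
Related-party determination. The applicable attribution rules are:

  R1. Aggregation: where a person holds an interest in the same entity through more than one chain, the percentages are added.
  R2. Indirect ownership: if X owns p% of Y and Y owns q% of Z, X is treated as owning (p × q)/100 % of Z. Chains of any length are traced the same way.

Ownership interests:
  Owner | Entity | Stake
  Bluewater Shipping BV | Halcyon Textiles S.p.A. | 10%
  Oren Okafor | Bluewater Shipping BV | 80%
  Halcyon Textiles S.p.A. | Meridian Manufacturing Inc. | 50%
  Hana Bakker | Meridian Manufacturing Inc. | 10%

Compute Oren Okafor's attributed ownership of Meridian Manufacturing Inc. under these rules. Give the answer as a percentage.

4%

Chain via Bluewater Shipping BV → Halcyon Textiles S.p.A. (R2): 80% × 10% × 50% = 4% of Meridian Manufacturing Inc.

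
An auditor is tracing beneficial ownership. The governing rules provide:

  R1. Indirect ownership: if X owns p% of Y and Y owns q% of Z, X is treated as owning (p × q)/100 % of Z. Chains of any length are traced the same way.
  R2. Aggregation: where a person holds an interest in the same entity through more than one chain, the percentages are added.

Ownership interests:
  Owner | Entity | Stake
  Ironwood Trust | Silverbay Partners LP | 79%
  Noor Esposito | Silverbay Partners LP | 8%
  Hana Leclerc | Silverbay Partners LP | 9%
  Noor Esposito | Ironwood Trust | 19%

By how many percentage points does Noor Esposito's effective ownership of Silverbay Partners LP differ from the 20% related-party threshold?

3.01

Chain via Ironwood Trust (R1): 19% × 79% = 15.01% of Silverbay Partners LP.
Direct interest in Silverbay Partners LP: 8%.
Aggregating (R2): 15.01% + 8% = 23.01%.
23.01% exceeds the 20% threshold by 3.01 percentage points.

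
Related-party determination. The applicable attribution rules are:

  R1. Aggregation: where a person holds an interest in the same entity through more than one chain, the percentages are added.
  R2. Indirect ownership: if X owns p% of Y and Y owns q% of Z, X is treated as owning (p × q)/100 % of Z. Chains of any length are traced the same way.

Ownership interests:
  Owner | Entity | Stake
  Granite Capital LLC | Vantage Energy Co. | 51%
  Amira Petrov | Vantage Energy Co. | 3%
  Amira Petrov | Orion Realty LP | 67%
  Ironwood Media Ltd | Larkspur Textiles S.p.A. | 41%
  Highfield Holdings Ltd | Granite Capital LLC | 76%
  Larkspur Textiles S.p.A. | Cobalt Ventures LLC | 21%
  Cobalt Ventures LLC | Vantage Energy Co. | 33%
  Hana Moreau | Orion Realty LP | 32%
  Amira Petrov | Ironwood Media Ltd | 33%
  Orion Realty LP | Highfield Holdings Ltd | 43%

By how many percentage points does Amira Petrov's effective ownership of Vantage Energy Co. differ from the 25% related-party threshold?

9.895615

Chain via Ironwood Media Ltd → Larkspur Textiles S.p.A. → Cobalt Ventures LLC (R2): 33% × 41% × 21% × 33% = 0.937629% of Vantage Energy Co.
Chain via Orion Realty LP → Highfield Holdings Ltd → Granite Capital LLC (R2): 67% × 43% × 76% × 51% = 11.166756% of Vantage Energy Co.
Direct interest in Vantage Energy Co: 3%.
Aggregating (R1): 0.937629% + 11.166756% + 3% = 15.104385%.
15.104385% falls short of the 25% threshold by 9.895615 percentage points.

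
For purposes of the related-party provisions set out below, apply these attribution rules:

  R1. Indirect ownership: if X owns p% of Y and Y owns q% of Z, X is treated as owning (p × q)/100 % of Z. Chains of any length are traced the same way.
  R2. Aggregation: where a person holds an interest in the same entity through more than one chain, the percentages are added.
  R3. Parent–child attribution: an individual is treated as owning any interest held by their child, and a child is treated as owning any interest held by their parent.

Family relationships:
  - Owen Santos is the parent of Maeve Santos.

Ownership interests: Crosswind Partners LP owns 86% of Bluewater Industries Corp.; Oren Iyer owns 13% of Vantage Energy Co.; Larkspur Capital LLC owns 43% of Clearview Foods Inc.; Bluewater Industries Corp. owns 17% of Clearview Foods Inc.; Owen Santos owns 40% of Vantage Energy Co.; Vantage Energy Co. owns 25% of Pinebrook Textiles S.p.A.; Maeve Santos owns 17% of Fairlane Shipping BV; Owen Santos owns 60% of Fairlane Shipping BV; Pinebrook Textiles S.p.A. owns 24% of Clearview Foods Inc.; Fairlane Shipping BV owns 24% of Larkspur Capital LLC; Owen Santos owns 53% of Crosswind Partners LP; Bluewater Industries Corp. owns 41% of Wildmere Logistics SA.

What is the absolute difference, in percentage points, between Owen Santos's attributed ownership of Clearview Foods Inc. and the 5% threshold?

By parent–child attribution (R3), Owen Santos is treated as also owning Maeve Santos's interest in Fairlane Shipping BV, giving 60% + 17% = 77%.
Chain via Crosswind Partners LP → Bluewater Industries Corp. (R1): 53% × 86% × 17% = 7.7486% of Clearview Foods Inc.
Chain via Vantage Energy Co. → Pinebrook Textiles S.p.A. (R1): 40% × 25% × 24% = 2.4% of Clearview Foods Inc.
Chain via Fairlane Shipping BV → Larkspur Capital LLC (R1): 77% × 24% × 43% = 7.9464% of Clearview Foods Inc.
Aggregating (R2): 7.7486% + 2.4% + 7.9464% = 18.095%.
18.095% exceeds the 5% threshold by 13.095 percentage points.

13.095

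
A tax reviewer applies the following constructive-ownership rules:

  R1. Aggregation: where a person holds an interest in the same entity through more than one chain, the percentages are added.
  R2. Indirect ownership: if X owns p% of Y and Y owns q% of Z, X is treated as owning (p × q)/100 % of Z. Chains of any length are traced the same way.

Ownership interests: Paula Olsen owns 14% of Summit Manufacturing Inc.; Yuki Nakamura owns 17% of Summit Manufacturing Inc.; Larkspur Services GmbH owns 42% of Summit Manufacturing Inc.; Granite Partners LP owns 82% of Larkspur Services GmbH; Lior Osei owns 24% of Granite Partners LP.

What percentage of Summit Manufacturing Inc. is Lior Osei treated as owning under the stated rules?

8.2656%

Chain via Granite Partners LP → Larkspur Services GmbH (R2): 24% × 82% × 42% = 8.2656% of Summit Manufacturing Inc.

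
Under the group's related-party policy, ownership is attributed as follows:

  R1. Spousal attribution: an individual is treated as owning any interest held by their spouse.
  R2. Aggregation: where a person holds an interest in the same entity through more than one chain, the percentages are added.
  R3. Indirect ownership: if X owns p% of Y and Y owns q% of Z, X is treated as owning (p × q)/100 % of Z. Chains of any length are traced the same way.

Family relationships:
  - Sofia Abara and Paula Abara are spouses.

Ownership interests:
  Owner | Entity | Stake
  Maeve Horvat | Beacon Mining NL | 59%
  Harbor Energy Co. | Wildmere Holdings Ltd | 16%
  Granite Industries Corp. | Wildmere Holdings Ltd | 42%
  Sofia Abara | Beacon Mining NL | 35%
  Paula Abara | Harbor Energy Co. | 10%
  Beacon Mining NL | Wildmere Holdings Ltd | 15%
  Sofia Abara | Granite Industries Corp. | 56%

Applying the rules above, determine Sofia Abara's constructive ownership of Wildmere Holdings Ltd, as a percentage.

30.37%

By spousal attribution (R1), Sofia Abara is treated as owning Paula Abara's 10% interest in Harbor Energy Co.
Chain via Granite Industries Corp. (R3): 56% × 42% = 23.52% of Wildmere Holdings Ltd.
Chain via Beacon Mining NL (R3): 35% × 15% = 5.25% of Wildmere Holdings Ltd.
Chain via Harbor Energy Co. (R3): 10% × 16% = 1.6% of Wildmere Holdings Ltd.
Aggregating (R2): 23.52% + 5.25% + 1.6% = 30.37%.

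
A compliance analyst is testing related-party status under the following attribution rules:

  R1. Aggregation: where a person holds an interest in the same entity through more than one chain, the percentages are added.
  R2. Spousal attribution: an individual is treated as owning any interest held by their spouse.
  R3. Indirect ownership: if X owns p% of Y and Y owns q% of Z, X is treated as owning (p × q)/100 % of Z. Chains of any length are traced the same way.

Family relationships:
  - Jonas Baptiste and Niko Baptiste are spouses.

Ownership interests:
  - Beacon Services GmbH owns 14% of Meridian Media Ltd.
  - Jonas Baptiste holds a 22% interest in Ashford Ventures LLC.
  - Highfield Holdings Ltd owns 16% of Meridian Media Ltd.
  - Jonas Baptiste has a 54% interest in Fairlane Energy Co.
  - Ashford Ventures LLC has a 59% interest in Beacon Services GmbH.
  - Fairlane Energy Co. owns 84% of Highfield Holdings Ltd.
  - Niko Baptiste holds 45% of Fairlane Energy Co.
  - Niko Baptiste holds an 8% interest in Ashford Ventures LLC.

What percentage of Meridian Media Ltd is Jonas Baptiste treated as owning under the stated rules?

By spousal attribution (R2), Jonas Baptiste is treated as also owning Niko Baptiste's interest in Ashford Ventures LLC, giving 22% + 8% = 30%.
By spousal attribution (R2), Jonas Baptiste is treated as also owning Niko Baptiste's interest in Fairlane Energy Co, giving 54% + 45% = 99%.
Chain via Ashford Ventures LLC → Beacon Services GmbH (R3): 30% × 59% × 14% = 2.478% of Meridian Media Ltd.
Chain via Fairlane Energy Co. → Highfield Holdings Ltd (R3): 99% × 84% × 16% = 13.3056% of Meridian Media Ltd.
Aggregating (R1): 2.478% + 13.3056% = 15.7836%.

15.7836%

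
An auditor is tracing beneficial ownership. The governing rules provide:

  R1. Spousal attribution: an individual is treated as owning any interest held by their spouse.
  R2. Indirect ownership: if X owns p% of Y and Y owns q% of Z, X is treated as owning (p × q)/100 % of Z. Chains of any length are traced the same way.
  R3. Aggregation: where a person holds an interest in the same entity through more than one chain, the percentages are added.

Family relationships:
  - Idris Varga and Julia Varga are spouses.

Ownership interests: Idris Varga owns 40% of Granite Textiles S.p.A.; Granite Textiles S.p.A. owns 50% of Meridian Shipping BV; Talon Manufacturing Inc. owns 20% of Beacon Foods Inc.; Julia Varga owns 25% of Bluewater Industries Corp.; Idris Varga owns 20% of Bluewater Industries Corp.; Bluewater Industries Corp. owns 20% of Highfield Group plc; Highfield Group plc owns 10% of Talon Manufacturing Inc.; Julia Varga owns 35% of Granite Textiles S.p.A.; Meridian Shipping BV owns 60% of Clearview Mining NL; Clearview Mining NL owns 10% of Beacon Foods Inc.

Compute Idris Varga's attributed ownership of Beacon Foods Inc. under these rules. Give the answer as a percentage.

By spousal attribution (R1), Idris Varga is treated as also owning Julia Varga's interest in Granite Textiles S.p.A, giving 40% + 35% = 75%.
By spousal attribution (R1), Idris Varga is treated as also owning Julia Varga's interest in Bluewater Industries Corp, giving 20% + 25% = 45%.
Chain via Granite Textiles S.p.A. → Meridian Shipping BV → Clearview Mining NL (R2): 75% × 50% × 60% × 10% = 2.25% of Beacon Foods Inc.
Chain via Bluewater Industries Corp. → Highfield Group plc → Talon Manufacturing Inc. (R2): 45% × 20% × 10% × 20% = 0.18% of Beacon Foods Inc.
Aggregating (R3): 2.25% + 0.18% = 2.43%.

2.43%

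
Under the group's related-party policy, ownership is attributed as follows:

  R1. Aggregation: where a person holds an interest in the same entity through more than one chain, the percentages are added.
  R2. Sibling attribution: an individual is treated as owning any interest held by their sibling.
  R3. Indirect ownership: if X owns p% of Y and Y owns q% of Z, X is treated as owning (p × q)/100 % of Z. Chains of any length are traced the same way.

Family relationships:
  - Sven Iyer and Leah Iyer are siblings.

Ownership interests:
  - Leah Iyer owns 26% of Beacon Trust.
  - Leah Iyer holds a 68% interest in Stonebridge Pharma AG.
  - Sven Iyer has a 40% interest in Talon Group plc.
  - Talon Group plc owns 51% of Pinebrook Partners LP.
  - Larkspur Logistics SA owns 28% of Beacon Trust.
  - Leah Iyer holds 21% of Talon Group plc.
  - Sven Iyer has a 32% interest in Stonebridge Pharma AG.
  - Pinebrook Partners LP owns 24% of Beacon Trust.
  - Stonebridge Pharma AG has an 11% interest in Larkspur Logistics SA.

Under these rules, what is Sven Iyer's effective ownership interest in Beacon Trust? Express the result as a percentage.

By sibling attribution (R2), Sven Iyer is treated as also owning Leah Iyer's interest in Stonebridge Pharma AG, giving 32% + 68% = 100%.
By sibling attribution (R2), Sven Iyer is treated as also owning Leah Iyer's interest in Talon Group plc, giving 40% + 21% = 61%.
By sibling attribution (R2), Sven Iyer is treated as owning Leah Iyer's 26% interest in Beacon Trust.
Chain via Stonebridge Pharma AG → Larkspur Logistics SA (R3): 100% × 11% × 28% = 3.08% of Beacon Trust.
Chain via Talon Group plc → Pinebrook Partners LP (R3): 61% × 51% × 24% = 7.4664% of Beacon Trust.
Direct interest in Beacon Trust: 26%.
Aggregating (R1): 3.08% + 7.4664% + 26% = 36.5464%.

36.5464%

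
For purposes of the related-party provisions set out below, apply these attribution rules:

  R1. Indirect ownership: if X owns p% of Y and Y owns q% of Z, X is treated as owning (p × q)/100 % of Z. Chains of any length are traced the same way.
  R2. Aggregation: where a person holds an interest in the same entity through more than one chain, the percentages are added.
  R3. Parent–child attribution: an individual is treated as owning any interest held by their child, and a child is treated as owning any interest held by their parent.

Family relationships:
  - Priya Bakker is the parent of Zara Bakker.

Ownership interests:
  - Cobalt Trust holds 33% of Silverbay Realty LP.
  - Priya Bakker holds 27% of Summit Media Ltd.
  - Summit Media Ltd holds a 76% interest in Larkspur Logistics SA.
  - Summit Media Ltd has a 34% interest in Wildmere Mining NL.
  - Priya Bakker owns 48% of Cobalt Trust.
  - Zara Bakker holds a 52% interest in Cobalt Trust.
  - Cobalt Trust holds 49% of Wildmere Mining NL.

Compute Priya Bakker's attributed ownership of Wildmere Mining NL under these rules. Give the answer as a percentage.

By parent–child attribution (R3), Priya Bakker is treated as also owning Zara Bakker's interest in Cobalt Trust, giving 48% + 52% = 100%.
Chain via Cobalt Trust (R1): 100% × 49% = 49% of Wildmere Mining NL.
Chain via Summit Media Ltd (R1): 27% × 34% = 9.18% of Wildmere Mining NL.
Aggregating (R2): 49% + 9.18% = 58.18%.

58.18%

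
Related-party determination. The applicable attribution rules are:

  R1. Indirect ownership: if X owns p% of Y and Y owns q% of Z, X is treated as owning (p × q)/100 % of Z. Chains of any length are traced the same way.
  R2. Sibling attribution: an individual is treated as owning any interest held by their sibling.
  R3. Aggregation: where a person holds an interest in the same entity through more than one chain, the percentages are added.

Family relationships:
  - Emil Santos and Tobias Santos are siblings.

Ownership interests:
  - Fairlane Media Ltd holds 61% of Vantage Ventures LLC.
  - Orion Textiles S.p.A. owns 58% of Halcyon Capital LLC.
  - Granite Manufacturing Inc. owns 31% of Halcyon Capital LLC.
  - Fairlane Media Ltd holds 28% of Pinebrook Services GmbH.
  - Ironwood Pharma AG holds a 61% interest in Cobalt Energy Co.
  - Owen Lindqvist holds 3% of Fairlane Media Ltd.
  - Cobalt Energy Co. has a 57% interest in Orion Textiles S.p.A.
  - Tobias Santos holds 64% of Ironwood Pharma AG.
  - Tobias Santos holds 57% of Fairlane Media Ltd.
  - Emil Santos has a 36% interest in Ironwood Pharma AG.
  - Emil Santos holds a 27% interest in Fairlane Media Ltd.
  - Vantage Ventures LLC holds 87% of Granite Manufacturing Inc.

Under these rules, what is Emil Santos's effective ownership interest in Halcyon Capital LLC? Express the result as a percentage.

By sibling attribution (R2), Emil Santos is treated as also owning Tobias Santos's interest in Ironwood Pharma AG, giving 36% + 64% = 100%.
By sibling attribution (R2), Emil Santos is treated as also owning Tobias Santos's interest in Fairlane Media Ltd, giving 27% + 57% = 84%.
Chain via Ironwood Pharma AG → Cobalt Energy Co. → Orion Textiles S.p.A. (R1): 100% × 61% × 57% × 58% = 20.1666% of Halcyon Capital LLC.
Chain via Fairlane Media Ltd → Vantage Ventures LLC → Granite Manufacturing Inc. (R1): 84% × 61% × 87% × 31% = 13.819428% of Halcyon Capital LLC.
Aggregating (R3): 20.1666% + 13.819428% = 33.986028%.

33.986028%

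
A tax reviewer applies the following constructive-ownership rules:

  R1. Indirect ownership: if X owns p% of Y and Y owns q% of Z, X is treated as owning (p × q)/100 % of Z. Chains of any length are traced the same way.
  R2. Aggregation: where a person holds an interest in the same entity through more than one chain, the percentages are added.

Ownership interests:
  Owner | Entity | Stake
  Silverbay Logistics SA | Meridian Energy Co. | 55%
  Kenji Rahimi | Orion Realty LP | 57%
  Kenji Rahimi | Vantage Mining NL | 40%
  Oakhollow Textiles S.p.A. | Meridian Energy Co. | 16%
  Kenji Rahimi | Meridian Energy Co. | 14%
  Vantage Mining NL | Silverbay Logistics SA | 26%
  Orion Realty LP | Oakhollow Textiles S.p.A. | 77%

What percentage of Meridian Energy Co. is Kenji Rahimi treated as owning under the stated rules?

Chain via Orion Realty LP → Oakhollow Textiles S.p.A. (R1): 57% × 77% × 16% = 7.0224% of Meridian Energy Co.
Chain via Vantage Mining NL → Silverbay Logistics SA (R1): 40% × 26% × 55% = 5.72% of Meridian Energy Co.
Direct interest in Meridian Energy Co: 14%.
Aggregating (R2): 7.0224% + 5.72% + 14% = 26.7424%.

26.7424%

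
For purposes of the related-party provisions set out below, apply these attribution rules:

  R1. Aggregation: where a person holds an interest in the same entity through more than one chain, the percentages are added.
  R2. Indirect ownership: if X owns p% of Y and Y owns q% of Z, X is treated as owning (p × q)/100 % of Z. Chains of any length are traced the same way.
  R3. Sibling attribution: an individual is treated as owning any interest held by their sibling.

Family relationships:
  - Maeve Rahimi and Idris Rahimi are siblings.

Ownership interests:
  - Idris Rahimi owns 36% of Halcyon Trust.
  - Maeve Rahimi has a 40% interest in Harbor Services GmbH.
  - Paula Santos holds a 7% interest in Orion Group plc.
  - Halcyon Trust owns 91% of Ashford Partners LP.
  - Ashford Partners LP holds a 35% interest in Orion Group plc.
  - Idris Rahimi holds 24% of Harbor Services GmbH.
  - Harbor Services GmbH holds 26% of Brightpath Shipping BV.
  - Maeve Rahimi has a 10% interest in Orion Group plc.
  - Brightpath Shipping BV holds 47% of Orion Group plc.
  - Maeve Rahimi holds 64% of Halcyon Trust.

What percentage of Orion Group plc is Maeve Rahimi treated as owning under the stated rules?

By sibling attribution (R3), Maeve Rahimi is treated as also owning Idris Rahimi's interest in Halcyon Trust, giving 64% + 36% = 100%.
By sibling attribution (R3), Maeve Rahimi is treated as also owning Idris Rahimi's interest in Harbor Services GmbH, giving 40% + 24% = 64%.
Chain via Halcyon Trust → Ashford Partners LP (R2): 100% × 91% × 35% = 31.85% of Orion Group plc.
Chain via Harbor Services GmbH → Brightpath Shipping BV (R2): 64% × 26% × 47% = 7.8208% of Orion Group plc.
Direct interest in Orion Group plc: 10%.
Aggregating (R1): 31.85% + 7.8208% + 10% = 49.6708%.

49.6708%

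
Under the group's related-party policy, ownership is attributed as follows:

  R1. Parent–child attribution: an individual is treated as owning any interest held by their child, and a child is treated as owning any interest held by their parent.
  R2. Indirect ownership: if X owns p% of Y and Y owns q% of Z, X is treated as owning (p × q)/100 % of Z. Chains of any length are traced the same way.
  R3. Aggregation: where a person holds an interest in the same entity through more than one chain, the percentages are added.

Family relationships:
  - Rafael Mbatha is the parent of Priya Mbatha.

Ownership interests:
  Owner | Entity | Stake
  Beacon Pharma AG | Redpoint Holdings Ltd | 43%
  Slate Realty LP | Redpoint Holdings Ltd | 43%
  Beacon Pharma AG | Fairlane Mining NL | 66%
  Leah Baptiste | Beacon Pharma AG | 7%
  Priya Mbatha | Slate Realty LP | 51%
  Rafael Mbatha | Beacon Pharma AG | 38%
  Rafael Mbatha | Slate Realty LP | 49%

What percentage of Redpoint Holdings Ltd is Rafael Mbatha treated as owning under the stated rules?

59.34%

By parent–child attribution (R1), Rafael Mbatha is treated as also owning Priya Mbatha's interest in Slate Realty LP, giving 49% + 51% = 100%.
Chain via Beacon Pharma AG (R2): 38% × 43% = 16.34% of Redpoint Holdings Ltd.
Chain via Slate Realty LP (R2): 100% × 43% = 43% of Redpoint Holdings Ltd.
Aggregating (R3): 16.34% + 43% = 59.34%.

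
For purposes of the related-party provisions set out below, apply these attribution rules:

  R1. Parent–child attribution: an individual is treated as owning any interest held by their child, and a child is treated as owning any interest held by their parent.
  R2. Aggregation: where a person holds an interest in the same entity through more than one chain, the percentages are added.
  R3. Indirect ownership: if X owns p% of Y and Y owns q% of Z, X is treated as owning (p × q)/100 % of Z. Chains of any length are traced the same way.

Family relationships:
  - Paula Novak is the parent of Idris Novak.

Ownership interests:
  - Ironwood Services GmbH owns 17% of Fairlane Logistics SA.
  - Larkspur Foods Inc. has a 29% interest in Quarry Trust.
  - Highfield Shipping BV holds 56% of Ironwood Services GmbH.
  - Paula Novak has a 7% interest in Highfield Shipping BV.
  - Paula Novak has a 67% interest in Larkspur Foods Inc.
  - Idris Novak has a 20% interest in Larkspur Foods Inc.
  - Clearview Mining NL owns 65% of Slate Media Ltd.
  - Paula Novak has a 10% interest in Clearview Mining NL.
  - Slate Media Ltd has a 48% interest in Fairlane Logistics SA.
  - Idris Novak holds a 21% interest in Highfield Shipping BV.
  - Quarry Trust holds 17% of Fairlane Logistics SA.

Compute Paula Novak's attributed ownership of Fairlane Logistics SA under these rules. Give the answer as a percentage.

By parent–child attribution (R1), Paula Novak is treated as also owning Idris Novak's interest in Larkspur Foods Inc, giving 67% + 20% = 87%.
By parent–child attribution (R1), Paula Novak is treated as also owning Idris Novak's interest in Highfield Shipping BV, giving 7% + 21% = 28%.
Chain via Larkspur Foods Inc. → Quarry Trust (R3): 87% × 29% × 17% = 4.2891% of Fairlane Logistics SA.
Chain via Highfield Shipping BV → Ironwood Services GmbH (R3): 28% × 56% × 17% = 2.6656% of Fairlane Logistics SA.
Chain via Clearview Mining NL → Slate Media Ltd (R3): 10% × 65% × 48% = 3.12% of Fairlane Logistics SA.
Aggregating (R2): 4.2891% + 2.6656% + 3.12% = 10.0747%.

10.0747%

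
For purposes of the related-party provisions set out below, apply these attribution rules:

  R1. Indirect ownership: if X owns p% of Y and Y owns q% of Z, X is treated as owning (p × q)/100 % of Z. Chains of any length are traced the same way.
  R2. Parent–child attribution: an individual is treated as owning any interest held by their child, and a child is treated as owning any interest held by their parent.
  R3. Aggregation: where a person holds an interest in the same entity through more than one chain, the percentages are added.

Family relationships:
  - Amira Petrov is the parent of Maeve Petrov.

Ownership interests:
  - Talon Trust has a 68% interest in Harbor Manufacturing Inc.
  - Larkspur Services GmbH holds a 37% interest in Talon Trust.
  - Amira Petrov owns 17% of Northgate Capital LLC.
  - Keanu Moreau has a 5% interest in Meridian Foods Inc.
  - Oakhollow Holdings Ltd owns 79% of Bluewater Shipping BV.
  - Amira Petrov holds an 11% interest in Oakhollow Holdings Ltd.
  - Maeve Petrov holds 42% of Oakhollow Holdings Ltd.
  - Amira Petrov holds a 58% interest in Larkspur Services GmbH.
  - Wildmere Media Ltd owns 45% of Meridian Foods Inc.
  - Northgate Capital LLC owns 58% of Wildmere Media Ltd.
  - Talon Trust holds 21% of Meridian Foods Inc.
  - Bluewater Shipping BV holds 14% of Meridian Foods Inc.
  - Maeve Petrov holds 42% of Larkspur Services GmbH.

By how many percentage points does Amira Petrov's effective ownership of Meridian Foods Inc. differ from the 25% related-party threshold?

6.9312

By parent–child attribution (R2), Amira Petrov is treated as also owning Maeve Petrov's interest in Larkspur Services GmbH, giving 58% + 42% = 100%.
By parent–child attribution (R2), Amira Petrov is treated as also owning Maeve Petrov's interest in Oakhollow Holdings Ltd, giving 11% + 42% = 53%.
Chain via Northgate Capital LLC → Wildmere Media Ltd (R1): 17% × 58% × 45% = 4.437% of Meridian Foods Inc.
Chain via Larkspur Services GmbH → Talon Trust (R1): 100% × 37% × 21% = 7.77% of Meridian Foods Inc.
Chain via Oakhollow Holdings Ltd → Bluewater Shipping BV (R1): 53% × 79% × 14% = 5.8618% of Meridian Foods Inc.
Aggregating (R3): 4.437% + 7.77% + 5.8618% = 18.0688%.
18.0688% falls short of the 25% threshold by 6.9312 percentage points.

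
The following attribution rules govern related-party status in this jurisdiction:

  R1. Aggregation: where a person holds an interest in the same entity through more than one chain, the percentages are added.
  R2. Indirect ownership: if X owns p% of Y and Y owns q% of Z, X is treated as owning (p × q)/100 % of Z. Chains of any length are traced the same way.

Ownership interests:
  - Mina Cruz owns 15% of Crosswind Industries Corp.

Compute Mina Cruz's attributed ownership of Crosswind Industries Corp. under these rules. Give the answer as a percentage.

15%

Direct interest in Crosswind Industries Corp: 15%.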